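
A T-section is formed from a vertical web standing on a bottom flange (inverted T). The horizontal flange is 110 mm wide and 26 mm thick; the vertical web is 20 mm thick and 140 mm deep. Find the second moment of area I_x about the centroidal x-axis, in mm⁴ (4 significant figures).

I_x ≈ 1.448 × 10⁷ mm⁴

Break the section into simple shapes (no overlaps), measuring from the bottom-left corner of the bounding box.
Flange: 110 × 26, A = 2 860 mm², y = 13 mm, Ī = 161 113 mm⁴.
Web: 20 × 140, A = 2 800 mm², y = 96 mm, Ī = 4 573 333 mm⁴.
Centroid: ȳ = ΣA·y / ΣA = 54.0601 mm.
Transfer each piece to the centroidal x-axis using Ī + A·d² with d = y − 54.0601:
  flange: d = -41.0601 mm → contributes +4 982 871 mm⁴
  web: d = 41.9399 mm → contributes +9 498 415 mm⁴
Total I = 14 481 286 mm⁴.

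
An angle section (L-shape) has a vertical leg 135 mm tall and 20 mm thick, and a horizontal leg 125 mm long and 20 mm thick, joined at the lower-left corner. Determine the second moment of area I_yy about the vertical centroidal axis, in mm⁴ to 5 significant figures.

Decompose the section into non-overlapping parts with the origin at the bottom-left of its bounding rectangle.
Vertical leg: 20 × 135, A = 2 700 mm², x = 10 mm, Ī = 90 000 mm⁴.
Horizontal leg (remainder): 105 × 20, A = 2 100 mm², x = 72.5 mm, Ī = 1 929 375 mm⁴.
Centroid: x̄ = ΣA·x / ΣA = 37.34375 mm.
Transfer each piece to the vertical centroidal axis using Ī + A·d² with d = x − 37.34375:
  vertical leg: d = -27.34375 mm → contributes +2 108 738 mm⁴
  horizontal leg (remainder): d = 35.15625 mm → contributes +4 524 895 mm⁴
Total I = 6 633 633 mm⁴.

I_yy ≈ 6.6336 × 10⁶ mm⁴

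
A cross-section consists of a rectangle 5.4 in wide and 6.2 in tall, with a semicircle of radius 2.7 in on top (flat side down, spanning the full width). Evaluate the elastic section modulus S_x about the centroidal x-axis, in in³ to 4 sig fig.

Break the section into simple shapes (no overlaps), measuring from the bottom-left corner of the bounding box.
Rectangular body: 5.4 × 6.2, A = 33.48 in², y = 3.1 in, Ī = 107.248 in⁴.
Semicircular cap: semicircle r = 2.7, A = 11.4511 in², y = 7.34592 in, Ī = 5.83293 in⁴.
Centroid: ȳ = ΣA·y / ΣA = 4.18211 in.
Transfer each piece to the centroidal x-axis using Ī + A·d² with d = y − 4.18211:
  rectangular body: d = -1.08211 in → contributes +146.451 in⁴
  semicircular cap: d = 3.1638 in → contributes +120.455 in⁴
Total I = 266.906 in⁴.
Extreme fibre distance c = 4.71789 in; S = I/c = 56.5732 in³.

S_x ≈ 56.57 in³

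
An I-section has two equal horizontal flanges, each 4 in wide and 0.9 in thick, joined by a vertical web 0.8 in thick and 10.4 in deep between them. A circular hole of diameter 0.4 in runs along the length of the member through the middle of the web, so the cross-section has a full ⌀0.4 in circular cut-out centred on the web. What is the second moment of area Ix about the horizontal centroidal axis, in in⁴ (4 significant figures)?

Decompose the section into non-overlapping parts with the origin at the bottom-left of its bounding rectangle.
Bottom flange: 4 × 0.9, A = 3.6 in², y = 0.45 in, Ī = 0.243 in⁴.
Web: 0.8 × 10.4, A = 8.32 in², y = 6.1 in, Ī = 74.9909 in⁴.
Top flange: 4 × 0.9, A = 3.6 in², y = 11.75 in, Ī = 0.243 in⁴.
Hole (subtracted): ⌀0.4, A = 0.125664 in², y = 6.1 in, Ī = 0.00125664 in⁴.
By symmetry the centroid is at mid-height, ȳ = 6.1 in.
Transfer each piece to the horizontal centroidal axis using Ī + A·d² with d = y − 6.1:
  bottom flange: d = -5.65 in → contributes +115.164 in⁴
  web: d = 0 in → contributes +74.9909 in⁴
  top flange: d = 5.65 in → contributes +115.164 in⁴
  hole: d = 0 in → contributes −0.00125664 in⁴
Total I = 305.318 in⁴.

Ix ≈ 305.3 in⁴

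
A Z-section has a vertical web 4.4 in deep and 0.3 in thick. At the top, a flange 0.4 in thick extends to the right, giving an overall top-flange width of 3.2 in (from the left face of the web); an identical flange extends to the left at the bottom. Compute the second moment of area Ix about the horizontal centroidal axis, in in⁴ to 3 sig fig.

Split into non-overlapping primitives; take the origin at the lower-left of the bounding box.
Web: 0.3 × 4.4, A = 1.32 in², y = 2.2 in, Ī = 2.1296 in⁴.
Top flange (beyond web): 2.9 × 0.4, A = 1.16 in², y = 4.2 in, Ī = 0.015467 in⁴.
Bottom flange (beyond web): 2.9 × 0.4, A = 1.16 in², y = 0.2 in, Ī = 0.015467 in⁴.
Centroid: ȳ = ΣA·y / ΣA = 2.2 in.
Transfer each piece to the horizontal centroidal axis using Ī + A·d² with d = y − 2.2:
  web: d = 0 in → contributes +2.1296 in⁴
  top flange (beyond web): d = 2 in → contributes +4.6555 in⁴
  bottom flange (beyond web): d = -2 in → contributes +4.6555 in⁴
Total I = 11.441 in⁴.

Ix ≈ 11.4 in⁴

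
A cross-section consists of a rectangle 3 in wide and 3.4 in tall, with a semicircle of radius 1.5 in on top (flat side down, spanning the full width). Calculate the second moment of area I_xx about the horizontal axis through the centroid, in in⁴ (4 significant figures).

I_xx ≈ 24.71 in⁴

Break the section into simple shapes (no overlaps), measuring from the bottom-left corner of the bounding box.
Rectangular body: 3 × 3.4, A = 10.2 in², y = 1.7 in, Ī = 9.826 in⁴.
Semicircular cap: semicircle r = 1.5, A = 3.53429 in², y = 4.03662 in, Ī = 0.555645 in⁴.
Centroid: ȳ = ΣA·y / ΣA = 2.30129 in.
Transfer each piece to the horizontal axis through the centroid using Ī + A·d² with d = y − 2.30129:
  rectangular body: d = -0.60129 in → contributes +13.5138 in⁴
  semicircular cap: d = 1.73533 in → contributes +11.1987 in⁴
Total I = 24.7125 in⁴.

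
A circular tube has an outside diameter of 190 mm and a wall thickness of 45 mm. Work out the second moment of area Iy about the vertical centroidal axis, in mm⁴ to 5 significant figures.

Iy ≈ 5.9062 × 10⁷ mm⁴

Treat the section as a set of non-overlapping primitives; coordinates are from the bounding-box lower-left.
Outer circle: ⌀190, A = 28352.87 mm², x = 95 mm, Ī = 63 971 171 mm⁴.
Bore (subtracted): ⌀100, A = 7853.982 mm², x = 95 mm, Ī = 4 908 739 mm⁴.
By symmetry the centroid is at mid-width, x̄ = 95 mm.
All pieces are centred on the vertical centroidal axis, so I = ΣĪ (holes subtracted) = 59 062 433 mm⁴.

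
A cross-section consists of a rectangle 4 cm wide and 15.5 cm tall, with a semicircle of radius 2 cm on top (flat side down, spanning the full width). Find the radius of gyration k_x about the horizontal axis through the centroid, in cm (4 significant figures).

Treat the section as a set of non-overlapping primitives; coordinates are from the bounding-box lower-left.
Rectangular body: 4 × 15.5, A = 62 cm², y = 7.75 cm, Ī = 1241.29 cm⁴.
Semicircular cap: semicircle r = 2, A = 6.28319 cm², y = 16.3488 cm, Ī = 1.75611 cm⁴.
Centroid: ȳ = ΣA·y / ΣA = 8.54123 cm.
Transfer each piece to the horizontal axis through the centroid using Ī + A·d² with d = y − 8.54123:
  rectangular body: d = -0.791235 cm → contributes +1280.11 cm⁴
  semicircular cap: d = 7.80759 cm → contributes +384.77 cm⁴
Total I = 1664.88 cm⁴.
Radius of gyration: k = √(I/A) = √(1664.88 / 68.2832) = 4.93781 cm.

k_x ≈ 4.938 cm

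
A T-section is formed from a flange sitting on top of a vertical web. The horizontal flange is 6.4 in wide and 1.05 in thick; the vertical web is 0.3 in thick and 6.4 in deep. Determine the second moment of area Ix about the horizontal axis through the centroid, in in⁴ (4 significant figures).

Ix ≈ 27.89 in⁴

Split into non-overlapping primitives; take the origin at the lower-left of the bounding box.
Flange: 6.4 × 1.05, A = 6.72 in², y = 6.925 in, Ī = 0.6174 in⁴.
Web: 0.3 × 6.4, A = 1.92 in², y = 3.2 in, Ī = 6.5536 in⁴.
Centroid: ȳ = ΣA·y / ΣA = 6.09722 in.
Transfer each piece to the horizontal axis through the centroid using Ī + A·d² with d = y − 6.09722:
  flange: d = 0.827778 in → contributes +5.22205 in⁴
  web: d = -2.89722 in → contributes +22.6699 in⁴
Total I = 27.8919 in⁴.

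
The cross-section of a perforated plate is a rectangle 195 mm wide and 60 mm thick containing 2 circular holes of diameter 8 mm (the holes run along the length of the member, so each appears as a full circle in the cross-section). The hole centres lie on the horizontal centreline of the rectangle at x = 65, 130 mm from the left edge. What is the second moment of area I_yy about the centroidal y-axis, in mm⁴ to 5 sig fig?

Treat the section as a set of non-overlapping primitives; coordinates are from the bounding-box lower-left.
Plate: 195 × 60, A = 11 700 mm², x = 97.5 mm, Ī = 37 074 375 mm⁴.
Hole 1 (subtracted): ⌀8, A = 50.26548 mm², x = 65 mm, Ī = 201.0619 mm⁴.
Hole 2 (subtracted): ⌀8, A = 50.26548 mm², x = 130 mm, Ī = 201.0619 mm⁴.
By symmetry the centroid is at mid-width, x̄ = 97.5 mm.
Transfer each piece to the centroidal y-axis using Ī + A·d² with d = x − 97.5:
  plate: d = 0 mm → contributes +37 074 375 mm⁴
  hole 1: d = -32.5 mm → contributes −53293.98 mm⁴
  hole 2: d = 32.5 mm → contributes −53293.98 mm⁴
Total I = 36 967 787 mm⁴.

I_yy ≈ 3.6968 × 10⁷ mm⁴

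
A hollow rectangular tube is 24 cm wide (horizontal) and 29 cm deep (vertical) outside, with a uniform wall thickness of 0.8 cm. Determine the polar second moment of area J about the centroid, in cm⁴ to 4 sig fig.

Split into non-overlapping primitives; take the origin at the lower-left of the bounding box.
Outer rectangle: 24 × 29, A = 696 cm², y = 14.5 cm, Ī = 48 778 cm⁴.
Inner void (subtracted): 22.4 × 27.4, A = 613.76 cm², y = 14.5 cm, Ī = 38398.9 cm⁴.
By symmetry the centroid is at mid-height, ȳ = 14.5 cm.
All pieces are centred on the centroidal x-axis, so I = ΣĪ (holes subtracted) = 10379.1 cm⁴.
Repeating about the centroidal y-axis gives I_y = 7744.65 cm⁴.
Polar second moment: J = I_x + I_y = 18123.8 cm⁴.

J ≈ 1.812 × 10⁴ cm⁴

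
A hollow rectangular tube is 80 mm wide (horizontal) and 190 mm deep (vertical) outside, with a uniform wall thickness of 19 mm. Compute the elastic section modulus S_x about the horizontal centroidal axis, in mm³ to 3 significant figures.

S_x ≈ 3.52 × 10⁵ mm³

Break the section into simple shapes (no overlaps), measuring from the bottom-left corner of the bounding box.
Outer rectangle: 80 × 190, A = 15 200 mm², y = 95 mm, Ī = 45 726 667 mm⁴.
Inner void (subtracted): 42 × 152, A = 6 384 mm², y = 95 mm, Ī = 12 291 328 mm⁴.
By symmetry the centroid is at mid-height, ȳ = 95 mm.
All pieces are centred on the horizontal centroidal axis, so I = ΣĪ (holes subtracted) = 33 435 339 mm⁴.
Extreme fibre distance c = 95 mm; S = I/c = 351 951 mm³.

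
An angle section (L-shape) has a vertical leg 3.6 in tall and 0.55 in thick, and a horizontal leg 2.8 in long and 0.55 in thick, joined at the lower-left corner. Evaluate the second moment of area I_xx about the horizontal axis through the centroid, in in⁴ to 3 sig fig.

Decompose the section into non-overlapping parts with the origin at the bottom-left of its bounding rectangle.
Vertical leg: 0.55 × 3.6, A = 1.98 in², y = 1.8 in, Ī = 2.1384 in⁴.
Horizontal leg (remainder): 2.25 × 0.55, A = 1.2375 in², y = 0.275 in, Ī = 0.031195 in⁴.
Centroid: ȳ = ΣA·y / ΣA = 1.2135 in.
Transfer each piece to the horizontal axis through the centroid using Ī + A·d² with d = y − 1.2135:
  vertical leg: d = 0.58654 in → contributes +2.8196 in⁴
  horizontal leg (remainder): d = -0.93846 in → contributes +1.1211 in⁴
Total I = 3.9406 in⁴.

I_xx ≈ 3.94 in⁴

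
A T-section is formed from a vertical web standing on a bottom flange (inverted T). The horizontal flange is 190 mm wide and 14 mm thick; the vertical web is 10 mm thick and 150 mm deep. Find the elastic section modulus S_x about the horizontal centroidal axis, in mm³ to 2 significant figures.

S_x ≈ 7.3 × 10⁴ mm³

Split into non-overlapping primitives; take the origin at the lower-left of the bounding box.
Flange: 190 × 14, A = 2 660 mm², y = 7 mm, Ī = 43 447 mm⁴.
Web: 10 × 150, A = 1 500 mm², y = 89 mm, Ī = 2 812 500 mm⁴.
Centroid: ȳ = ΣA·y / ΣA = 36.57 mm.
Transfer each piece to the horizontal centroidal axis using Ī + A·d² with d = y − 36.57:
  flange: d = -29.57 mm → contributes +2 368 887 mm⁴
  web: d = 52.43 mm → contributes +6 936 281 mm⁴
Total I = 9 305 168 mm⁴.
Extreme fibre distance c = 127.4 mm; S = I/c = 73 020 mm³.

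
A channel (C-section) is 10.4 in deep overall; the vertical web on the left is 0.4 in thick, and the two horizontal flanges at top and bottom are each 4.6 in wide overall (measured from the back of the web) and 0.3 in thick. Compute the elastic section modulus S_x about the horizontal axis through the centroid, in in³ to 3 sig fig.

S_x ≈ 19.6 in³

Decompose the section into non-overlapping parts with the origin at the bottom-left of its bounding rectangle.
Web: 0.4 × 10.4, A = 4.16 in², y = 5.2 in, Ī = 37.495 in⁴.
Top flange (beyond web): 4.2 × 0.3, A = 1.26 in², y = 10.25 in, Ī = 0.00945 in⁴.
Bottom flange (beyond web): 4.2 × 0.3, A = 1.26 in², y = 0.15 in, Ī = 0.00945 in⁴.
By symmetry the centroid is at mid-height, ȳ = 5.2 in.
Transfer each piece to the horizontal axis through the centroid using Ī + A·d² with d = y − 5.2:
  web: d = 0 in → contributes +37.495 in⁴
  top flange (beyond web): d = 5.05 in → contributes +32.143 in⁴
  bottom flange (beyond web): d = -5.05 in → contributes +32.143 in⁴
Total I = 101.78 in⁴.
Extreme fibre distance c = 5.2 in; S = I/c = 19.573 in³.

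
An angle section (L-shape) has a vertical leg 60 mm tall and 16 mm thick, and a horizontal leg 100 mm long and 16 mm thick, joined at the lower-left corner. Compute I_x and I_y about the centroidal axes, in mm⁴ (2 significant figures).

Treat the section as a set of non-overlapping primitives; coordinates are from the bounding-box lower-left.
Vertical leg: 16 × 60, A = 960 mm², y = 30 mm, Ī = 288 000 mm⁴.
Horizontal leg (remainder): 84 × 16, A = 1 344 mm², y = 8 mm, Ī = 28 672 mm⁴.
Centroid: ȳ = ΣA·y / ΣA = 17.17 mm.
Transfer each piece to the centroidal x-axis using Ī + A·d² with d = y − 17.17:
  vertical leg: d = 12.83 mm → contributes +446 107 mm⁴
  horizontal leg (remainder): d = -9.167 mm → contributes +141 605 mm⁴
Total I = 587 712 mm⁴.
For the y-axis: x̄ = 37.17 mm.
Repeating about the centroidal y-axis gives I_y = 2 210 752 mm⁴.

I_x ≈ 5.9 × 10⁵ mm⁴, I_y ≈ 2.2 × 10⁶ mm⁴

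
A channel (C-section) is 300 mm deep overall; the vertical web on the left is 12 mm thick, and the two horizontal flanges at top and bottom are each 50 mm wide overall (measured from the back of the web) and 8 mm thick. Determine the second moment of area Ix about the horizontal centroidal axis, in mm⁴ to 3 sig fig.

Treat the section as a set of non-overlapping primitives; coordinates are from the bounding-box lower-left.
Web: 12 × 300, A = 3 600 mm², y = 150 mm, Ī = 27 000 000 mm⁴.
Top flange (beyond web): 38 × 8, A = 304 mm², y = 296 mm, Ī = 1621.3 mm⁴.
Bottom flange (beyond web): 38 × 8, A = 304 mm², y = 4 mm, Ī = 1621.3 mm⁴.
By symmetry the centroid is at mid-height, ȳ = 150 mm.
Transfer each piece to the horizontal centroidal axis using Ī + A·d² with d = y − 150:
  web: d = 0 mm → contributes +27 000 000 mm⁴
  top flange (beyond web): d = 146 mm → contributes +6 481 685 mm⁴
  bottom flange (beyond web): d = -146 mm → contributes +6 481 685 mm⁴
Total I = 39 963 371 mm⁴.

Ix ≈ 4.00 × 10⁷ mm⁴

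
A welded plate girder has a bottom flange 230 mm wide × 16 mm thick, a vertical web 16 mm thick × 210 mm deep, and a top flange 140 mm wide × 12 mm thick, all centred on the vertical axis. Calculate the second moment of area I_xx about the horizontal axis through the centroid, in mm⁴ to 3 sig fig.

I_xx ≈ 7.41 × 10⁷ mm⁴

Split into non-overlapping primitives; take the origin at the lower-left of the bounding box.
Bottom plate: 230 × 16, A = 3 680 mm², y = 8 mm, Ī = 78 507 mm⁴.
Web plate: 16 × 210, A = 3 360 mm², y = 121 mm, Ī = 12 348 000 mm⁴.
Top plate: 140 × 12, A = 1 680 mm², y = 232 mm, Ī = 20 160 mm⁴.
Centroid: ȳ = ΣA·y / ΣA = 94.697 mm.
Transfer each piece to the horizontal axis through the centroid using Ī + A·d² with d = y − 94.697:
  bottom plate: d = -86.697 mm → contributes +27 738 906 mm⁴
  web plate: d = 26.303 mm → contributes +14 672 565 mm⁴
  top plate: d = 137.3 mm → contributes +31 691 597 mm⁴
Total I = 74 103 067 mm⁴.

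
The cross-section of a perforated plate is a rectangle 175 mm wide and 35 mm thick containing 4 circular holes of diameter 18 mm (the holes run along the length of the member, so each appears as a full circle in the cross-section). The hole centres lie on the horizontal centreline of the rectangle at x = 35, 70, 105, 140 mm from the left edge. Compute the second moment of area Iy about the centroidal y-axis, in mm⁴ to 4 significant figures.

Break the section into simple shapes (no overlaps), measuring from the bottom-left corner of the bounding box.
Plate: 175 × 35, A = 6 125 mm², x = 87.5 mm, Ī = 15 631 510 mm⁴.
Hole 1 (subtracted): ⌀18, A = 254.469 mm², x = 35 mm, Ī = 5 153 mm⁴.
Hole 2 (subtracted): ⌀18, A = 254.469 mm², x = 70 mm, Ī = 5 153 mm⁴.
Hole 3 (subtracted): ⌀18, A = 254.469 mm², x = 105 mm, Ī = 5 153 mm⁴.
Hole 4 (subtracted): ⌀18, A = 254.469 mm², x = 140 mm, Ī = 5 153 mm⁴.
By symmetry the centroid is at mid-width, x̄ = 87.5 mm.
Transfer each piece to the centroidal y-axis using Ī + A·d² with d = x − 87.5:
  plate: d = 0 mm → contributes +15 631 510 mm⁴
  hole 1: d = -52.5 mm → contributes −706 533 mm⁴
  hole 2: d = -17.5 mm → contributes −83084.1 mm⁴
  hole 3: d = 17.5 mm → contributes −83084.1 mm⁴
  hole 4: d = 52.5 mm → contributes −706 533 mm⁴
Total I = 14 052 276 mm⁴.

Iy ≈ 1.405 × 10⁷ mm⁴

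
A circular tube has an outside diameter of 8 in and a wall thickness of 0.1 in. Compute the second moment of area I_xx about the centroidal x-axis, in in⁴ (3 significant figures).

Treat the section as a set of non-overlapping primitives; coordinates are from the bounding-box lower-left.
Outer circle: ⌀8, A = 50.265 in², y = 4 in, Ī = 201.06 in⁴.
Bore (subtracted): ⌀7.8, A = 47.784 in², y = 4 in, Ī = 181.7 in⁴.
By symmetry the centroid is at mid-height, ȳ = 4 in.
All pieces are centred on the centroidal x-axis, so I = ΣĪ (holes subtracted) = 19.365 in⁴.

I_xx ≈ 19.4 in⁴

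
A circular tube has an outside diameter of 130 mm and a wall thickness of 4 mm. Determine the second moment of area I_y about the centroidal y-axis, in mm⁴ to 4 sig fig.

I_y ≈ 3.145 × 10⁶ mm⁴

Treat the section as a set of non-overlapping primitives; coordinates are from the bounding-box lower-left.
Outer circle: ⌀130, A = 13273.2 mm², x = 65 mm, Ī = 14 019 848 mm⁴.
Bore (subtracted): ⌀122, A = 11689.9 mm², x = 65 mm, Ī = 10 874 498 mm⁴.
By symmetry the centroid is at mid-width, x̄ = 65 mm.
All pieces are centred on the centroidal y-axis, so I = ΣĪ (holes subtracted) = 3 145 350 mm⁴.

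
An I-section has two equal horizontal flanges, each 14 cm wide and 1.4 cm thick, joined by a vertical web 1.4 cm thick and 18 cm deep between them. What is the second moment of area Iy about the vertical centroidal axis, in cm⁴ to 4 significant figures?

Treat the section as a set of non-overlapping primitives; coordinates are from the bounding-box lower-left.
Bottom flange: 14 × 1.4, A = 19.6 cm², x = 7 cm, Ī = 320.133 cm⁴.
Web: 1.4 × 18, A = 25.2 cm², x = 7 cm, Ī = 4.116 cm⁴.
Top flange: 14 × 1.4, A = 19.6 cm², x = 7 cm, Ī = 320.133 cm⁴.
By symmetry the centroid is at mid-width, x̄ = 7 cm.
All pieces are centred on the vertical centroidal axis, so I = ΣĪ = 644.383 cm⁴.

Iy ≈ 644.4 cm⁴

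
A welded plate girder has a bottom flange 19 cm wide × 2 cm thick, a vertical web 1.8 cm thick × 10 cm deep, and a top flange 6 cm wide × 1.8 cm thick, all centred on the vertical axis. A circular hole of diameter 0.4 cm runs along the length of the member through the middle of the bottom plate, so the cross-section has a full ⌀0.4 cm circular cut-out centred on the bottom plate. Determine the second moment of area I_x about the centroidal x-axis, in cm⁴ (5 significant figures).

Decompose the section into non-overlapping parts with the origin at the bottom-left of its bounding rectangle.
Bottom plate: 19 × 2, A = 38 cm², y = 1 cm, Ī = 12.66667 cm⁴.
Web plate: 1.8 × 10, A = 18 cm², y = 7 cm, Ī = 150 cm⁴.
Top plate: 6 × 1.8, A = 10.8 cm², y = 12.9 cm, Ī = 2.916 cm⁴.
Hole (subtracted): ⌀0.4, A = 0.1256637 cm², y = 1 cm, Ī = 0.001256637 cm⁴.
Centroid: ȳ = ΣA·y / ΣA = 4.547392 cm.
Transfer each piece to the centroidal x-axis using Ī + A·d² with d = y − 4.547392:
  bottom plate: d = -3.547392 cm → contributes +490.8583 cm⁴
  web plate: d = 2.452608 cm → contributes +258.2752 cm⁴
  top plate: d = 8.352608 cm → contributes +756.3895 cm⁴
  hole: d = -3.547392 cm → contributes −1.582607 cm⁴
Total I = 1503.94 cm⁴.

I_x ≈ 1503.9 cm⁴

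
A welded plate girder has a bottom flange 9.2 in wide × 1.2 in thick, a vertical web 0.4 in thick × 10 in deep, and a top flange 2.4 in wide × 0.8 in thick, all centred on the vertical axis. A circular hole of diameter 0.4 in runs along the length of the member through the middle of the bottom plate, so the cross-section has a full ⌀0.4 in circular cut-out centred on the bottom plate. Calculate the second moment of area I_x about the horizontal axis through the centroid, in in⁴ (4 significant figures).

Treat the section as a set of non-overlapping primitives; coordinates are from the bounding-box lower-left.
Bottom plate: 9.2 × 1.2, A = 11.04 in², y = 0.6 in, Ī = 1.3248 in⁴.
Web plate: 0.4 × 10, A = 4 in², y = 6.2 in, Ī = 33.3333 in⁴.
Top plate: 2.4 × 0.8, A = 1.92 in², y = 11.6 in, Ī = 0.1024 in⁴.
Hole (subtracted): ⌀0.4, A = 0.125664 in², y = 0.6 in, Ī = 0.00125664 in⁴.
Centroid: ȳ = ΣA·y / ΣA = 3.18519 in.
Transfer each piece to the horizontal axis through the centroid using Ī + A·d² with d = y − 3.18519:
  bottom plate: d = -2.58519 in → contributes +75.1076 in⁴
  web plate: d = 3.01481 in → contributes +69.6896 in⁴
  top plate: d = 8.41481 in → contributes +136.056 in⁴
  hole: d = -2.58519 in → contributes −0.841095 in⁴
Total I = 280.012 in⁴.

I_x ≈ 280.0 in⁴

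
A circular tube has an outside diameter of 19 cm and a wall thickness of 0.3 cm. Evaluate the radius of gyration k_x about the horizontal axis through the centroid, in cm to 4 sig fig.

k_x ≈ 6.612 cm

Treat the section as a set of non-overlapping primitives; coordinates are from the bounding-box lower-left.
Outer circle: ⌀19, A = 283.529 cm², y = 9.5 cm, Ī = 6397.12 cm⁴.
Bore (subtracted): ⌀18.4, A = 265.904 cm², y = 9.5 cm, Ī = 5626.54 cm⁴.
By symmetry the centroid is at mid-height, ȳ = 9.5 cm.
All pieces are centred on the horizontal axis through the centroid, so I = ΣĪ (holes subtracted) = 770.58 cm⁴.
Radius of gyration: k = √(I/A) = √(770.58 / 17.6243) = 6.6123 cm.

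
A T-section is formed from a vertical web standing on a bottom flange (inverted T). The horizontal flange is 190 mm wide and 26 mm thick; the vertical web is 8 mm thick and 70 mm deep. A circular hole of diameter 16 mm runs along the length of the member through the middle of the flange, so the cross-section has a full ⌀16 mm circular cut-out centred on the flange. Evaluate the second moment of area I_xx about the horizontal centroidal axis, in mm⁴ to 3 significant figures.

I_xx ≈ 1.66 × 10⁶ mm⁴

Decompose the section into non-overlapping parts with the origin at the bottom-left of its bounding rectangle.
Flange: 190 × 26, A = 4 940 mm², y = 13 mm, Ī = 278 287 mm⁴.
Web: 8 × 70, A = 560 mm², y = 61 mm, Ī = 228 667 mm⁴.
Hole (subtracted): ⌀16, A = 201.06 mm², y = 13 mm, Ī = 3 217 mm⁴.
Centroid: ȳ = ΣA·y / ΣA = 18.073 mm.
Transfer each piece to the horizontal centroidal axis using Ī + A·d² with d = y − 18.073:
  flange: d = -5.0727 mm → contributes +405 405 mm⁴
  web: d = 42.927 mm → contributes +1 260 608 mm⁴
  hole: d = -5.0727 mm → contributes −8390.8 mm⁴
Total I = 1 657 622 mm⁴.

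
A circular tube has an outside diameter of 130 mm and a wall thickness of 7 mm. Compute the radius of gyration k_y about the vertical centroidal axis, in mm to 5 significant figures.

Split into non-overlapping primitives; take the origin at the lower-left of the bounding box.
Outer circle: ⌀130, A = 13273.23 mm², x = 65 mm, Ī = 14 019 848 mm⁴.
Bore (subtracted): ⌀116, A = 10568.32 mm², x = 65 mm, Ī = 8 887 955 mm⁴.
By symmetry the centroid is at mid-width, x̄ = 65 mm.
All pieces are centred on the vertical centroidal axis, so I = ΣĪ (holes subtracted) = 5 131 893 mm⁴.
Radius of gyration: k = √(I/A) = √(5 131 893 / 2704.911) = 43.55743 mm.

k_y ≈ 43.557 mm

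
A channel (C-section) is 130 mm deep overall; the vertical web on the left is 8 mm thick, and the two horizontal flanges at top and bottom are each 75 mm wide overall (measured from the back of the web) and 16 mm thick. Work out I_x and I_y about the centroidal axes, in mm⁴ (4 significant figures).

Split into non-overlapping primitives; take the origin at the lower-left of the bounding box.
Web: 8 × 130, A = 1 040 mm², y = 65 mm, Ī = 1 464 667 mm⁴.
Top flange (beyond web): 67 × 16, A = 1 072 mm², y = 122 mm, Ī = 22869.3 mm⁴.
Bottom flange (beyond web): 67 × 16, A = 1 072 mm², y = 8 mm, Ī = 22869.3 mm⁴.
By symmetry the centroid is at mid-height, ȳ = 65 mm.
Transfer each piece to the centroidal x-axis using Ī + A·d² with d = y − 65:
  web: d = 0 mm → contributes +1 464 667 mm⁴
  top flange (beyond web): d = 57 mm → contributes +3 505 797 mm⁴
  bottom flange (beyond web): d = -57 mm → contributes +3 505 797 mm⁴
Total I = 8 476 261 mm⁴.
For the y-axis: x̄ = 29.2513 mm.
Repeating about the centroidal y-axis gives I_y = 1 792 380 mm⁴.

I_x ≈ 8.476 × 10⁶ mm⁴, I_y ≈ 1.792 × 10⁶ mm⁴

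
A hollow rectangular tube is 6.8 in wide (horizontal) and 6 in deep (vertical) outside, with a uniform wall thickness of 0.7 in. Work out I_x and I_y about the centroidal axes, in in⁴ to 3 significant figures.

Break the section into simple shapes (no overlaps), measuring from the bottom-left corner of the bounding box.
Outer rectangle: 6.8 × 6, A = 40.8 in², y = 3 in, Ī = 122.4 in⁴.
Inner void (subtracted): 5.4 × 4.6, A = 24.84 in², y = 3 in, Ī = 43.801 in⁴.
By symmetry the centroid is at mid-height, ȳ = 3 in.
All pieces are centred on the centroidal x-axis, so I = ΣĪ (holes subtracted) = 78.599 in⁴.
Repeating about the centroidal y-axis gives I_y = 96.855 in⁴.

I_x ≈ 78.6 in⁴, I_y ≈ 96.9 in⁴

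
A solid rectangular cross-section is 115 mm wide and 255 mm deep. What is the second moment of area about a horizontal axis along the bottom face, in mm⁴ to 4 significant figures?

The section: 115 × 255, A = 29 325 mm², y = 127.5 mm, Ī = 158 904 844 mm⁴.
Transfer it to the bottom edge using Ī + A·d² with d = y − 0:
  the section: d = 127.5 mm → contributes +635 619 375 mm⁴
Total I = 635 619 375 mm⁴.

I_base ≈ 6.356 × 10⁸ mm⁴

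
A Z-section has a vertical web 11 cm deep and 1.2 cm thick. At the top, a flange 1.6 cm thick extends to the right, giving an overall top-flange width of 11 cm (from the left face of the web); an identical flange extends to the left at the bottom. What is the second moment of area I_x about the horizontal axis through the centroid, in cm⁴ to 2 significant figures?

Split into non-overlapping primitives; take the origin at the lower-left of the bounding box.
Web: 1.2 × 11, A = 13.2 cm², y = 5.5 cm, Ī = 133.1 cm⁴.
Top flange (beyond web): 9.8 × 1.6, A = 15.68 cm², y = 10.2 cm, Ī = 3.345 cm⁴.
Bottom flange (beyond web): 9.8 × 1.6, A = 15.68 cm², y = 0.8 cm, Ī = 3.345 cm⁴.
Centroid: ȳ = ΣA·y / ΣA = 5.5 cm.
Transfer each piece to the horizontal axis through the centroid using Ī + A·d² with d = y − 5.5:
  web: d = 0 cm → contributes +133.1 cm⁴
  top flange (beyond web): d = 4.7 cm → contributes +349.7 cm⁴
  bottom flange (beyond web): d = -4.7 cm → contributes +349.7 cm⁴
Total I = 832.5 cm⁴.

I_x ≈ 830 cm⁴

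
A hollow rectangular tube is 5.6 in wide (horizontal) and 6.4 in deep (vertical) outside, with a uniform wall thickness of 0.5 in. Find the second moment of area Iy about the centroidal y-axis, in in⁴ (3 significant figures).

Iy ≈ 49.9 in⁴

Treat the section as a set of non-overlapping primitives; coordinates are from the bounding-box lower-left.
Outer rectangle: 5.6 × 6.4, A = 35.84 in², x = 2.8 in, Ī = 93.662 in⁴.
Inner void (subtracted): 4.6 × 5.4, A = 24.84 in², x = 2.8 in, Ī = 43.801 in⁴.
By symmetry the centroid is at mid-width, x̄ = 2.8 in.
All pieces are centred on the centroidal y-axis, so I = ΣĪ (holes subtracted) = 49.861 in⁴.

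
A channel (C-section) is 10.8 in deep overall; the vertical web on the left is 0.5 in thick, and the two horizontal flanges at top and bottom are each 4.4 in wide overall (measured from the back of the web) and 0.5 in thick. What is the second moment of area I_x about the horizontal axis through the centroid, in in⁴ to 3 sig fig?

I_x ≈ 156 in⁴

Break the section into simple shapes (no overlaps), measuring from the bottom-left corner of the bounding box.
Web: 0.5 × 10.8, A = 5.4 in², y = 5.4 in, Ī = 52.488 in⁴.
Top flange (beyond web): 3.9 × 0.5, A = 1.95 in², y = 10.55 in, Ī = 0.040625 in⁴.
Bottom flange (beyond web): 3.9 × 0.5, A = 1.95 in², y = 0.25 in, Ī = 0.040625 in⁴.
By symmetry the centroid is at mid-height, ȳ = 5.4 in.
Transfer each piece to the horizontal axis through the centroid using Ī + A·d² with d = y − 5.4:
  web: d = 0 in → contributes +52.488 in⁴
  top flange (beyond web): d = 5.15 in → contributes +51.76 in⁴
  bottom flange (beyond web): d = -5.15 in → contributes +51.76 in⁴
Total I = 156.01 in⁴.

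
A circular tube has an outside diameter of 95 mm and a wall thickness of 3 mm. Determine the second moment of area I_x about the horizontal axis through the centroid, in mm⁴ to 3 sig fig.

Decompose the section into non-overlapping parts with the origin at the bottom-left of its bounding rectangle.
Outer circle: ⌀95, A = 7088.2 mm², y = 47.5 mm, Ī = 3 998 198 mm⁴.
Bore (subtracted): ⌀89, A = 6221.1 mm², y = 47.5 mm, Ī = 3 079 853 mm⁴.
By symmetry the centroid is at mid-height, ȳ = 47.5 mm.
All pieces are centred on the horizontal axis through the centroid, so I = ΣĪ (holes subtracted) = 918 346 mm⁴.

I_x ≈ 9.18 × 10⁵ mm⁴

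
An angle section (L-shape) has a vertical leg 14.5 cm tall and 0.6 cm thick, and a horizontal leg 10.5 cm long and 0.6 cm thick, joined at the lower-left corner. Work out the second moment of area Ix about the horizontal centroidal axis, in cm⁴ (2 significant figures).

Break the section into simple shapes (no overlaps), measuring from the bottom-left corner of the bounding box.
Vertical leg: 0.6 × 14.5, A = 8.7 cm², y = 7.25 cm, Ī = 152.4 cm⁴.
Horizontal leg (remainder): 9.9 × 0.6, A = 5.94 cm², y = 0.3 cm, Ī = 0.1782 cm⁴.
Centroid: ȳ = ΣA·y / ΣA = 4.43 cm.
Transfer each piece to the horizontal centroidal axis using Ī + A·d² with d = y − 4.43:
  vertical leg: d = 2.82 cm → contributes +221.6 cm⁴
  horizontal leg (remainder): d = -4.13 cm → contributes +101.5 cm⁴
Total I = 323.1 cm⁴.

Ix ≈ 320 cm⁴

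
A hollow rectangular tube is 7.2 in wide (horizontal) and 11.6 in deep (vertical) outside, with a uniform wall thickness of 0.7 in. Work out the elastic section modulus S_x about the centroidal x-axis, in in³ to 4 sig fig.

Decompose the section into non-overlapping parts with the origin at the bottom-left of its bounding rectangle.
Outer rectangle: 7.2 × 11.6, A = 83.52 in², y = 5.8 in, Ī = 936.538 in⁴.
Inner void (subtracted): 5.8 × 10.2, A = 59.16 in², y = 5.8 in, Ī = 512.917 in⁴.
By symmetry the centroid is at mid-height, ȳ = 5.8 in.
All pieces are centred on the centroidal x-axis, so I = ΣĪ (holes subtracted) = 423.62 in⁴.
Extreme fibre distance c = 5.8 in; S = I/c = 73.038 in³.

S_x ≈ 73.04 in³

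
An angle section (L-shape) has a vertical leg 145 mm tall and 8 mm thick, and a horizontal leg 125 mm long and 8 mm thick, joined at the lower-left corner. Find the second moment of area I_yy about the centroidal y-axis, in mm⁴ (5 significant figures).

Split into non-overlapping primitives; take the origin at the lower-left of the bounding box.
Vertical leg: 8 × 145, A = 1 160 mm², x = 4 mm, Ī = 6186.667 mm⁴.
Horizontal leg (remainder): 117 × 8, A = 936 mm², x = 66.5 mm, Ī = 1 067 742 mm⁴.
Centroid: x̄ = ΣA·x / ΣA = 31.91031 mm.
Transfer each piece to the centroidal y-axis using Ī + A·d² with d = x − 31.91031:
  vertical leg: d = -27.91031 mm → contributes +909809.4 mm⁴
  horizontal leg (remainder): d = 34.58969 mm → contributes +2 187 616 mm⁴
Total I = 3 097 426 mm⁴.

I_yy ≈ 3.0974 × 10⁶ mm⁴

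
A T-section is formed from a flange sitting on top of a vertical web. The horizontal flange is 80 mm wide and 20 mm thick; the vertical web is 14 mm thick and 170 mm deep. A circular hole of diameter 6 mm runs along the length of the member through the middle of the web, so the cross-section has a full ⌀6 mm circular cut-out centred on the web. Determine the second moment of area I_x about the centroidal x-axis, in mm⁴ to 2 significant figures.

Break the section into simple shapes (no overlaps), measuring from the bottom-left corner of the bounding box.
Flange: 80 × 20, A = 1 600 mm², y = 180 mm, Ī = 53 333 mm⁴.
Web: 14 × 170, A = 2 380 mm², y = 85 mm, Ī = 5 731 833 mm⁴.
Hole (subtracted): ⌀6, A = 28.27 mm², y = 85 mm, Ī = 63.62 mm⁴.
Centroid: ȳ = ΣA·y / ΣA = 123.5 mm.
Transfer each piece to the centroidal x-axis using Ī + A·d² with d = y − 123.5:
  flange: d = 56.54 mm → contributes +5 167 406 mm⁴
  web: d = -38.46 mm → contributes +9 253 032 mm⁴
  hole: d = -38.46 mm → contributes −41 895 mm⁴
Total I = 14 378 543 mm⁴.

I_x ≈ 1.4 × 10⁷ mm⁴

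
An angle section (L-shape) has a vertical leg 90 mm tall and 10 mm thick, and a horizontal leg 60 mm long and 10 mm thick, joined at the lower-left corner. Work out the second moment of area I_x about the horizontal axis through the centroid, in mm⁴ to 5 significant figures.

Decompose the section into non-overlapping parts with the origin at the bottom-left of its bounding rectangle.
Vertical leg: 10 × 90, A = 900 mm², y = 45 mm, Ī = 607 500 mm⁴.
Horizontal leg (remainder): 50 × 10, A = 500 mm², y = 5 mm, Ī = 4166.667 mm⁴.
Centroid: ȳ = ΣA·y / ΣA = 30.71429 mm.
Transfer each piece to the horizontal axis through the centroid using Ī + A·d² with d = y − 30.71429:
  vertical leg: d = 14.28571 mm → contributes +791173.5 mm⁴
  horizontal leg (remainder): d = -25.71429 mm → contributes +334778.9 mm⁴
Total I = 1 125 952 mm⁴.

I_x ≈ 1.1260 × 10⁶ mm⁴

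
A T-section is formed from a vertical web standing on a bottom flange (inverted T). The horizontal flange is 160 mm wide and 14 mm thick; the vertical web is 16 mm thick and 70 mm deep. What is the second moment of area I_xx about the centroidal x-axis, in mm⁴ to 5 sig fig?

I_xx ≈ 1.8110 × 10⁶ mm⁴

Break the section into simple shapes (no overlaps), measuring from the bottom-left corner of the bounding box.
Flange: 160 × 14, A = 2 240 mm², y = 7 mm, Ī = 36586.67 mm⁴.
Web: 16 × 70, A = 1 120 mm², y = 49 mm, Ī = 457333.3 mm⁴.
Centroid: ȳ = ΣA·y / ΣA = 21 mm.
Transfer each piece to the centroidal x-axis using Ī + A·d² with d = y − 21:
  flange: d = -14 mm → contributes +475626.7 mm⁴
  web: d = 28 mm → contributes +1 335 413 mm⁴
Total I = 1 811 040 mm⁴.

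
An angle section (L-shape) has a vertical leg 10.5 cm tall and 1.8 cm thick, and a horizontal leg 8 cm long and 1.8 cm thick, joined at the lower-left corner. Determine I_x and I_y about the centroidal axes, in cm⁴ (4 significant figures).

I_x ≈ 309.4 cm⁴, I_y ≈ 153.1 cm⁴

Split into non-overlapping primitives; take the origin at the lower-left of the bounding box.
Vertical leg: 1.8 × 10.5, A = 18.9 cm², y = 5.25 cm, Ī = 173.644 cm⁴.
Horizontal leg (remainder): 6.2 × 1.8, A = 11.16 cm², y = 0.9 cm, Ī = 3.0132 cm⁴.
Centroid: ȳ = ΣA·y / ΣA = 3.63503 cm.
Transfer each piece to the centroidal x-axis using Ī + A·d² with d = y − 3.63503:
  vertical leg: d = 1.61497 cm → contributes +222.937 cm⁴
  horizontal leg (remainder): d = -2.73503 cm → contributes +86.4943 cm⁴
Total I = 309.432 cm⁴.
For the y-axis: x̄ = 2.38503 cm.
Repeating about the centroidal y-axis gives I_y = 153.12 cm⁴.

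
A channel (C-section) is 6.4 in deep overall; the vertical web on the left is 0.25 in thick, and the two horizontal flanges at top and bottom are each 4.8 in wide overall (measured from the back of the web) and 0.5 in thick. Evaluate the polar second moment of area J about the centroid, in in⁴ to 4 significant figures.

J ≈ 59.83 in⁴

Treat the section as a set of non-overlapping primitives; coordinates are from the bounding-box lower-left.
Web: 0.25 × 6.4, A = 1.6 in², y = 3.2 in, Ī = 5.46133 in⁴.
Top flange (beyond web): 4.55 × 0.5, A = 2.275 in², y = 6.15 in, Ī = 0.0473958 in⁴.
Bottom flange (beyond web): 4.55 × 0.5, A = 2.275 in², y = 0.25 in, Ī = 0.0473958 in⁴.
By symmetry the centroid is at mid-height, ȳ = 3.2 in.
Transfer each piece to the centroidal x-axis using Ī + A·d² with d = y − 3.2:
  web: d = 0 in → contributes +5.46133 in⁴
  top flange (beyond web): d = 2.95 in → contributes +19.8456 in⁴
  bottom flange (beyond web): d = -2.95 in → contributes +19.8456 in⁴
Total I = 45.1525 in⁴.
For the y-axis: x̄ = 1.90061 in.
Repeating about the centroidal y-axis gives I_y = 14.6764 in⁴.
Polar second moment: J = I_x + I_y = 59.8289 in⁴.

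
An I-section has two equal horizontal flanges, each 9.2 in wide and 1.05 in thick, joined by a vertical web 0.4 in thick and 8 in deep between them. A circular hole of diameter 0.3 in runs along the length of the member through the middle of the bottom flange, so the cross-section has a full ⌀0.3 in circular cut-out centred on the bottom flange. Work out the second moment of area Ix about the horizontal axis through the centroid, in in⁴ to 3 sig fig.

Decompose the section into non-overlapping parts with the origin at the bottom-left of its bounding rectangle.
Bottom flange: 9.2 × 1.05, A = 9.66 in², y = 0.525 in, Ī = 0.88751 in⁴.
Web: 0.4 × 8, A = 3.2 in², y = 5.05 in, Ī = 17.067 in⁴.
Top flange: 9.2 × 1.05, A = 9.66 in², y = 9.575 in, Ī = 0.88751 in⁴.
Hole (subtracted): ⌀0.3, A = 0.070686 in², y = 0.525 in, Ī = 0.00039761 in⁴.
Centroid: ȳ = ΣA·y / ΣA = 5.0642 in.
Transfer each piece to the horizontal axis through the centroid using Ī + A·d² with d = y − 5.0642:
  bottom flange: d = -4.5392 in → contributes +199.93 in⁴
  web: d = -0.014248 in → contributes +17.067 in⁴
  top flange: d = 4.5108 in → contributes +197.44 in⁴
  hole: d = -4.5392 in → contributes −1.4569 in⁴
Total I = 412.98 in⁴.

Ix ≈ 413 in⁴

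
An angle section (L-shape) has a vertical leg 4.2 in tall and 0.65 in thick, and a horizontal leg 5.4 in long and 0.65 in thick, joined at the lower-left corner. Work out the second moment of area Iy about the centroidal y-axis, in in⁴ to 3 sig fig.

Iy ≈ 16.5 in⁴

Decompose the section into non-overlapping parts with the origin at the bottom-left of its bounding rectangle.
Vertical leg: 0.65 × 4.2, A = 2.73 in², x = 0.325 in, Ī = 0.096119 in⁴.
Horizontal leg (remainder): 4.75 × 0.65, A = 3.0875 in², x = 3.025 in, Ī = 5.8051 in⁴.
Centroid: x̄ = ΣA·x / ΣA = 1.758 in.
Transfer each piece to the centroidal y-axis using Ī + A·d² with d = x − 1.758:
  vertical leg: d = -1.433 in → contributes +5.7018 in⁴
  horizontal leg (remainder): d = 1.267 in → contributes +10.762 in⁴
Total I = 16.464 in⁴.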